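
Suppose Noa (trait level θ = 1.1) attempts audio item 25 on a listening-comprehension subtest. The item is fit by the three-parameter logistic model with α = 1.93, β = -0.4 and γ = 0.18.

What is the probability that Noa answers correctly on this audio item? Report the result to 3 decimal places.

0.957

P(θ) = γ + (1 − γ) · 1 / (1 + exp(−α(θ − β)))
Exponent: 1.93 × (1.1 − (-0.4)) = 2.8950
1/(1 + e^{-2.8950}) = 0.9476
P = 0.18 + 0.82 × 0.9476 = 0.9570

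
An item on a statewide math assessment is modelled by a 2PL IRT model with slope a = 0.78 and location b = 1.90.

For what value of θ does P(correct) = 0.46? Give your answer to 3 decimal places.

P(θ) = 1 / (1 + exp(−a(θ − b)))
logit = ln(0.4600/0.5400) = -0.1603
θ = b + logit/(a) = 1.90 + (-0.1603)/0.7800 = 1.6944

1.694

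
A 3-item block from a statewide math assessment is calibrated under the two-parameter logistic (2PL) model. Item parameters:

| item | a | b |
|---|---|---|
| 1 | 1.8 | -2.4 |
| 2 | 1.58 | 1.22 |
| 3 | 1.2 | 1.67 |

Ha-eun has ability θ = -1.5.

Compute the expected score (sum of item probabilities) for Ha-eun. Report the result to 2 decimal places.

P(θ) = 1 / (1 + exp(−a(θ − b)))
P_1 = 1/(1+e^{-1.6200}) = 0.8348
P_2 = 1/(1+e^{4.2976}) = 0.0134
P_3 = 1/(1+e^{3.8040}) = 0.0218
E[score] = 0.8348 + 0.0134 + 0.0218 = 0.8700

0.87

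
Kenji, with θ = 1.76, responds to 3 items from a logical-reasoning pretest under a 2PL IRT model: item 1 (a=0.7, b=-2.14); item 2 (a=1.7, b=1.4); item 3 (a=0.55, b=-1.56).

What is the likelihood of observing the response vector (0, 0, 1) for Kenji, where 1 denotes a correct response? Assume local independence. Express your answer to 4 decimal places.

P(θ) = 1 / (1 + exp(−a(θ − b)))
P_1 = 1/(1+e^{-2.7300}) = 0.9388
P_2 = 1/(1+e^{-0.6120}) = 0.6484
P_3 = 1/(1+e^{-1.8260}) = 0.8613
L = (1−P_1) × (1−P_2) × P_3 = 0.0612 × 0.3516 × 0.8613 = 0.01854

0.0185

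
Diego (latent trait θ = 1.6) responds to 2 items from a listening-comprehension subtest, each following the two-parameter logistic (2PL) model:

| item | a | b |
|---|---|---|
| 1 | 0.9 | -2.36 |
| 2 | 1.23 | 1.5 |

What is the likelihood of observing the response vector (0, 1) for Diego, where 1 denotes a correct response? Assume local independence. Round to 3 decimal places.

0.015

P(θ) = 1 / (1 + exp(−a(θ − b)))
P_1 = 1/(1+e^{-3.5640}) = 0.9725
P_2 = 1/(1+e^{-0.1230}) = 0.5307
L = (1−P_1) × P_2 = 0.0275 × 0.5307 = 0.01462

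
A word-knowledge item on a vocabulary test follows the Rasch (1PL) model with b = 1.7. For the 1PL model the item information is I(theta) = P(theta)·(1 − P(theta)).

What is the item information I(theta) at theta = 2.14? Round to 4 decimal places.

P = 1/(1+e^{-0.4400}) = 0.6083
P(1−P) = 0.6083 × 0.3917 = 0.2383
I = P(1−P) = 0.23828

0.2383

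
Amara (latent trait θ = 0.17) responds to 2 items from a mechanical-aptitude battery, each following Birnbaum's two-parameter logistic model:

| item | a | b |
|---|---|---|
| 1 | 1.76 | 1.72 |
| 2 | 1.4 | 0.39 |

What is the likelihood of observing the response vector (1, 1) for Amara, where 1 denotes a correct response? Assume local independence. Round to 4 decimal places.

0.0260

P(θ) = 1 / (1 + exp(−a(θ − b)))
P_1 = 1/(1+e^{2.7280}) = 0.0613
P_2 = 1/(1+e^{0.3080}) = 0.4236
L = P_1 × P_2 = 0.0613 × 0.4236 = 0.02598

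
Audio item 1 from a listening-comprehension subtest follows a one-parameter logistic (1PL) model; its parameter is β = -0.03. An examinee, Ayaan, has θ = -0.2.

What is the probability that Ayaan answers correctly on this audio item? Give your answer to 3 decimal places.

0.458

P(θ) = 1 / (1 + exp(−(θ − β)))
Exponent: (-0.2 − (-0.03)) = -0.1700
1/(1 + e^{0.1700}) = 0.4576
P = 0.4576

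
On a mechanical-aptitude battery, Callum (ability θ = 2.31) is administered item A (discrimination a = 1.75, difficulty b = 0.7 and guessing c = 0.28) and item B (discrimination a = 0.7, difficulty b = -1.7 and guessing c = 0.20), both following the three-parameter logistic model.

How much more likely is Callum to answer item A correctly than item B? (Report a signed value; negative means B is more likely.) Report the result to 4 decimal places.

0.0050

P(θ) = c + (1 − c) · 1 / (1 + exp(−a(θ − b)))
P_A = 0.9594
P_B = 0.9544
P_A − P_B = 0.0050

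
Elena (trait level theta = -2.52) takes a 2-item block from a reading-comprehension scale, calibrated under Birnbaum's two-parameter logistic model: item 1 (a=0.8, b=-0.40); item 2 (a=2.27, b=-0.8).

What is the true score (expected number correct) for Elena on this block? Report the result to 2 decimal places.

P(theta) = 1 / (1 + exp(−a(theta − b)))
P_1 = 1/(1+e^{1.6960}) = 0.1550
P_2 = 1/(1+e^{3.9044}) = 0.0198
E[score] = 0.1550 + 0.0198 = 0.1747

0.17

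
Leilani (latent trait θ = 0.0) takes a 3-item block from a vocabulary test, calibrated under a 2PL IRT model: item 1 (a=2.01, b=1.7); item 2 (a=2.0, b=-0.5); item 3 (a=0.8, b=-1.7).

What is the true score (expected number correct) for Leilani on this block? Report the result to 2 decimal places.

P(θ) = 1 / (1 + exp(−a(θ − b)))
P_1 = 1/(1+e^{3.4170}) = 0.0318
P_2 = 1/(1+e^{-1.0000}) = 0.7311
P_3 = 1/(1+e^{-1.3600}) = 0.7958
E[score] = 0.0318 + 0.7311 + 0.7958 = 1.5586

1.56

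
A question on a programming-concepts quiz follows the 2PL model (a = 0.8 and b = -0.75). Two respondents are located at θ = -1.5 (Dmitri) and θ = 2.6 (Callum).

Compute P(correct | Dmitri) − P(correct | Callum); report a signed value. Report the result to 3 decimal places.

P(θ) = 1 / (1 + exp(−a(θ − b)))
P(Dmitri) = 0.3543  [exponent -0.6000]
P(Callum) = 0.9358  [exponent 2.6800]
Difference = 0.3543 − 0.9358 = -0.5815

-0.581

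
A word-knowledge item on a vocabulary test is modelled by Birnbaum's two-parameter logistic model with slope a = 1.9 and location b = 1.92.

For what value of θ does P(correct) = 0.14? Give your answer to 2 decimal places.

0.96

P(θ) = 1 / (1 + exp(−a(θ − b)))
logit = ln(0.1400/0.8600) = -1.8153
θ = b + logit/(a) = 1.92 + (-1.8153)/1.9000 = 0.9646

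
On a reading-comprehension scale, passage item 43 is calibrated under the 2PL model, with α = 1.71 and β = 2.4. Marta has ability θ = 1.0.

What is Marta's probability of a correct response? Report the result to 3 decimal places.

0.084

P(θ) = 1 / (1 + exp(−α(θ − β)))
Exponent: 1.71 × (1.0 − 2.4) = -2.3940
1/(1 + e^{2.3940}) = 0.0836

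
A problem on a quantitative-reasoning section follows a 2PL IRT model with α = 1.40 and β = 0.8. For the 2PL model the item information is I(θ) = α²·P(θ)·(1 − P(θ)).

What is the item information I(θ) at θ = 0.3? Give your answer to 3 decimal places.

P = 1/(1+e^{0.7000}) = 0.3318
P(1−P) = 0.3318 × 0.6682 = 0.2217
I = α² × P(1−P) = 1.40² × 0.2217 = 0.43456

0.435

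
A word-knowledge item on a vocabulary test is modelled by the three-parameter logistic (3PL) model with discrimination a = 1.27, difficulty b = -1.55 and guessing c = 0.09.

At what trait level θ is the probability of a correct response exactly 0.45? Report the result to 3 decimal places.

P(θ) = c + (1 − c) · 1 / (1 + exp(−a(θ − b)))
Remove guessing floor: (0.45 − 0.09)/(1 − 0.09) = 0.3956
logit = ln(0.3956/0.6044) = -0.4238
θ = b + logit/(a) = -1.55 + (-0.4238)/1.2700 = -1.8837

-1.884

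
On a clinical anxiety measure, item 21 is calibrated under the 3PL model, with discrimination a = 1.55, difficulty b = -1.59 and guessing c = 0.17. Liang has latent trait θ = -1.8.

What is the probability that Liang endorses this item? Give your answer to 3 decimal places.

P(θ) = c + (1 − c) · 1 / (1 + exp(−a(θ − b)))
Exponent: 1.55 × (-1.8 − (-1.59)) = -0.3255
1/(1 + e^{0.3255}) = 0.4193
P = 0.17 + 0.83 × 0.4193 = 0.5180

0.518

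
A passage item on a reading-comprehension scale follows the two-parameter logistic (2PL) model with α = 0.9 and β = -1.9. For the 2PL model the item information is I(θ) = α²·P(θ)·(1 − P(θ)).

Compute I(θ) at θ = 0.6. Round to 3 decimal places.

P = 1/(1+e^{-2.2500}) = 0.9047
P(1−P) = 0.9047 × 0.0953 = 0.0863
I = α² × P(1−P) = 0.9² × 0.0863 = 0.06987

0.070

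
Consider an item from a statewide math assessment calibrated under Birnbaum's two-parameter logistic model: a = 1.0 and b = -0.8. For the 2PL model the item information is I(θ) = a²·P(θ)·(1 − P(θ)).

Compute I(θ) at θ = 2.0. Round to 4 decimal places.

0.0540

P = 1/(1+e^{-2.8000}) = 0.9427
P(1−P) = 0.9427 × 0.0573 = 0.0540
I = a² × P(1−P) = 1.0² × 0.0540 = 0.05404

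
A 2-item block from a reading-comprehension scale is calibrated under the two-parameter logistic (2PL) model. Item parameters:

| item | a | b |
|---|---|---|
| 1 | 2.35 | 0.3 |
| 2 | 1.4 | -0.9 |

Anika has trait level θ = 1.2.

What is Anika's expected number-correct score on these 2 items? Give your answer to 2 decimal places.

P(θ) = 1 / (1 + exp(−a(θ − b)))
P_1 = 1/(1+e^{-2.1150}) = 0.8924
P_2 = 1/(1+e^{-2.9400}) = 0.9498
E[score] = 0.8924 + 0.9498 = 1.8421

1.84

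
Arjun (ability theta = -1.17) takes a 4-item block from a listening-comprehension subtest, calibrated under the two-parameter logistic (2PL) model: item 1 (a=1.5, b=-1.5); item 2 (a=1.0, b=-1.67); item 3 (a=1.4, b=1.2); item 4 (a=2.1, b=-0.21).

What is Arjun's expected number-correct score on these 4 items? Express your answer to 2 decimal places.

P(theta) = 1 / (1 + exp(−a(theta − b)))
P_1 = 1/(1+e^{-0.4950}) = 0.6213
P_2 = 1/(1+e^{-0.5000}) = 0.6225
P_3 = 1/(1+e^{3.3180}) = 0.0350
P_4 = 1/(1+e^{2.0160}) = 0.1175
E[score] = 0.6213 + 0.6225 + 0.0350 + 0.1175 = 1.3962

1.40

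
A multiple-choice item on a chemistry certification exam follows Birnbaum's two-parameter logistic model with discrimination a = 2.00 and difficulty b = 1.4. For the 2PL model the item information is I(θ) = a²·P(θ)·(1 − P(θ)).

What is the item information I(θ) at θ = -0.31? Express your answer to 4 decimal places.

P = 1/(1+e^{3.4200}) = 0.0317
P(1−P) = 0.0317 × 0.9683 = 0.0307
I = a² × P(1−P) = 2.00² × 0.0307 = 0.12269

0.1227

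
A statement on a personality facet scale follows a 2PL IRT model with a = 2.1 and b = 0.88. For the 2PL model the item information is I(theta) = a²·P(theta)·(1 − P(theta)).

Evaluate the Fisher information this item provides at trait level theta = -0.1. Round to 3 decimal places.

P = 1/(1+e^{2.0580}) = 0.1132
P(1−P) = 0.1132 × 0.8868 = 0.1004
I = a² × P(1−P) = 2.1² × 0.1004 = 0.44286

0.443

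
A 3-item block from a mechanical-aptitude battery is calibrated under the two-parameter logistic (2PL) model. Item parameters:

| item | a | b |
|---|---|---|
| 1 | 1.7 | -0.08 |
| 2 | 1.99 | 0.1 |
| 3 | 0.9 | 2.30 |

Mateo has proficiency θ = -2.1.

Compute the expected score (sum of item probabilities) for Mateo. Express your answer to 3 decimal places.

0.062

P(θ) = 1 / (1 + exp(−a(θ − b)))
P_1 = 1/(1+e^{3.4340}) = 0.0312
P_2 = 1/(1+e^{4.3780}) = 0.0124
P_3 = 1/(1+e^{3.9600}) = 0.0187
E[score] = 0.0312 + 0.0124 + 0.0187 = 0.0624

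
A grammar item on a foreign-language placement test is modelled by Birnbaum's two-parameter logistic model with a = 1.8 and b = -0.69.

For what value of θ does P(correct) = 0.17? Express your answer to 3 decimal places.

-1.571

P(θ) = 1 / (1 + exp(−a(θ − b)))
logit = ln(0.1700/0.8300) = -1.5856
θ = b + logit/(a) = -0.69 + (-1.5856)/1.8000 = -1.5709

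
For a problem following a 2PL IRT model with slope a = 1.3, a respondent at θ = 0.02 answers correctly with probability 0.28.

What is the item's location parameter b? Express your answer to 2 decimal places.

0.75

P(θ) = 1 / (1 + exp(−a(θ − b)))
logit(0.28) = ln(0.28/0.72) = -0.9445
b = θ − logit/(a) = 0.02 − (-0.9445)/1.3000 = 0.7465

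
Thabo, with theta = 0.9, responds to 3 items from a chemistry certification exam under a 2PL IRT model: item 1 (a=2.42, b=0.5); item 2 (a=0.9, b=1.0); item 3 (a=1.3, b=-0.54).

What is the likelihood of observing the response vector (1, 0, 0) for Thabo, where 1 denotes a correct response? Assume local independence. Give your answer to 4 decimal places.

0.0505

P(theta) = 1 / (1 + exp(−a(theta − b)))
P_1 = 1/(1+e^{-0.9680}) = 0.7247
P_2 = 1/(1+e^{0.0900}) = 0.4775
P_3 = 1/(1+e^{-1.8720}) = 0.8667
L = P_1 × (1−P_2) × (1−P_3) = 0.7247 × 0.5225 × 0.1333 = 0.05048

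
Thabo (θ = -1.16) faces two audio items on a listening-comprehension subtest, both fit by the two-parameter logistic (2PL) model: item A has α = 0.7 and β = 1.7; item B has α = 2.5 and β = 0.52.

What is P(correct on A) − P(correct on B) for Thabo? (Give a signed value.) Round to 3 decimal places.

0.104

P(θ) = 1 / (1 + exp(−α(θ − β)))
P_A = 0.1190
P_B = 0.0148
P_A − P_B = 0.1042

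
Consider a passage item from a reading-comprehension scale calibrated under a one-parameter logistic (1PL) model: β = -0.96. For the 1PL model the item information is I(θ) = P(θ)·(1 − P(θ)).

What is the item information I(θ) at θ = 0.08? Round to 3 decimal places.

P = 1/(1+e^{-1.0400}) = 0.7389
P(1−P) = 0.7389 × 0.2611 = 0.1930
I = P(1−P) = 0.19295

0.193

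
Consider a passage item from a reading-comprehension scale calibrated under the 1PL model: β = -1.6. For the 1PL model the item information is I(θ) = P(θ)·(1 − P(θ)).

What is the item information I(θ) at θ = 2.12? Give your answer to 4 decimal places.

P = 1/(1+e^{-3.7200}) = 0.9763
P(1−P) = 0.9763 × 0.0237 = 0.0231
I = P(1−P) = 0.02310

0.0231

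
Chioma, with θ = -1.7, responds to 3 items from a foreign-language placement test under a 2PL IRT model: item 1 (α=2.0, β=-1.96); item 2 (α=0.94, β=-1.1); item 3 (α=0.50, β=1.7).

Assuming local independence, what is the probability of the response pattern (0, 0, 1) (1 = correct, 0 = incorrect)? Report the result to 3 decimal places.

0.037

P(θ) = 1 / (1 + exp(−α(θ − β)))
P_1 = 1/(1+e^{-0.5200}) = 0.6271
P_2 = 1/(1+e^{0.5640}) = 0.3626
P_3 = 1/(1+e^{1.7000}) = 0.1545
L = (1−P_1) × (1−P_2) × P_3 = 0.3729 × 0.6374 × 0.1545 = 0.03671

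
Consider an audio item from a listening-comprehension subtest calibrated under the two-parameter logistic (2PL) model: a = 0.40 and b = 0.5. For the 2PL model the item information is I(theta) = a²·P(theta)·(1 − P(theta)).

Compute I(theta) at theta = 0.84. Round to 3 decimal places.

P = 1/(1+e^{-0.1360}) = 0.5339
P(1−P) = 0.5339 × 0.4661 = 0.2488
I = a² × P(1−P) = 0.40² × 0.2488 = 0.03982

0.040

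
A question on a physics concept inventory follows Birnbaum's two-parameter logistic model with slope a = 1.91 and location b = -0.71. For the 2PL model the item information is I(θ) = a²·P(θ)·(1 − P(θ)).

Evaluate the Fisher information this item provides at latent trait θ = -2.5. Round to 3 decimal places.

0.112

P = 1/(1+e^{3.4189}) = 0.0317
P(1−P) = 0.0317 × 0.9683 = 0.0307
I = a² × P(1−P) = 1.91² × 0.0307 = 0.11201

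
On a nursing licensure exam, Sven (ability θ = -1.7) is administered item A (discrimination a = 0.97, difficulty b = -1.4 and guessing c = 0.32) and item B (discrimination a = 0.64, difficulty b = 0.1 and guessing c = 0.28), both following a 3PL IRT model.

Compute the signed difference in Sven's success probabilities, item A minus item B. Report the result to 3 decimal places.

P(θ) = c + (1 − c) · 1 / (1 + exp(−a(θ − b)))
P_A = 0.6109
P_B = 0.4529
P_A − P_B = 0.1580

0.158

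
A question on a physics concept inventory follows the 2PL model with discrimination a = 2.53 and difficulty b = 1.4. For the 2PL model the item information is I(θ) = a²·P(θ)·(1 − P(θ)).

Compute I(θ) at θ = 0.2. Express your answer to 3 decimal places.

P = 1/(1+e^{3.0360}) = 0.0458
P(1−P) = 0.0458 × 0.9542 = 0.0437
I = a² × P(1−P) = 2.53² × 0.0437 = 0.27988

0.280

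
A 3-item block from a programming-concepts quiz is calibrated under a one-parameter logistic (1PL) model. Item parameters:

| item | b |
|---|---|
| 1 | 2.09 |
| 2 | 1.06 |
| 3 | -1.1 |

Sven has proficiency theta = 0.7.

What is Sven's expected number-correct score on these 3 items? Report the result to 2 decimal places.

1.47

P(theta) = 1 / (1 + exp(−(theta − b)))
P_1 = 1/(1+e^{1.3900}) = 0.1994
P_2 = 1/(1+e^{0.3600}) = 0.4110
P_3 = 1/(1+e^{-1.8000}) = 0.8581
E[score] = 0.1994 + 0.4110 + 0.8581 = 1.4685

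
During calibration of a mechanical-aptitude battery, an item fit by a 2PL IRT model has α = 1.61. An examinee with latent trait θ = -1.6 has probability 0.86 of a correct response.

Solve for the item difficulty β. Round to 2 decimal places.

-2.73

P(θ) = 1 / (1 + exp(−α(θ − β)))
logit(0.86) = ln(0.86/0.14) = 1.8153
β = θ − logit/(α) = -1.6 − 1.8153/1.6100 = -2.7275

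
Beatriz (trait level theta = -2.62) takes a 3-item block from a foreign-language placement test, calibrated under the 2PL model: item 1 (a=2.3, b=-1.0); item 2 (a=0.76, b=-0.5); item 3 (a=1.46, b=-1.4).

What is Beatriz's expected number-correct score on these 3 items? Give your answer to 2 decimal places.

0.33

P(theta) = 1 / (1 + exp(−a(theta − b)))
P_1 = 1/(1+e^{3.7260}) = 0.0235
P_2 = 1/(1+e^{1.6112}) = 0.1664
P_3 = 1/(1+e^{1.7812}) = 0.1442
E[score] = 0.0235 + 0.1664 + 0.1442 = 0.3341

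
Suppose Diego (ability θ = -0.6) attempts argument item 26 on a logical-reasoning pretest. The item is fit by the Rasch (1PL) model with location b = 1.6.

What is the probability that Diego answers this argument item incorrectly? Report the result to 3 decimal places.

0.900

P(θ) = 1 / (1 + exp(−(θ − b)))
Exponent: (-0.6 − 1.6) = -2.2000
1/(1 + e^{2.2000}) = 0.0998
P = 0.0998
P(incorrect) = 1 − 0.0998 = 0.9002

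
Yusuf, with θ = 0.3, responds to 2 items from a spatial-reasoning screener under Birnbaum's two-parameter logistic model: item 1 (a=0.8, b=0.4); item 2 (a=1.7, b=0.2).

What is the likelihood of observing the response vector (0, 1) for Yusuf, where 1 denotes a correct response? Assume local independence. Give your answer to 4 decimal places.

P(θ) = 1 / (1 + exp(−a(θ − b)))
P_1 = 1/(1+e^{0.0800}) = 0.4800
P_2 = 1/(1+e^{-0.1700}) = 0.5424
L = (1−P_1) × P_2 = 0.5200 × 0.5424 = 0.28204

0.2820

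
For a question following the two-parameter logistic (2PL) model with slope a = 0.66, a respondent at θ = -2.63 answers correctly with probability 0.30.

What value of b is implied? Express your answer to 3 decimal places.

-1.346

P(θ) = 1 / (1 + exp(−a(θ − b)))
logit(0.30) = ln(0.30/0.70) = -0.8473
b = θ − logit/(a) = -2.63 − (-0.8473)/0.6600 = -1.3462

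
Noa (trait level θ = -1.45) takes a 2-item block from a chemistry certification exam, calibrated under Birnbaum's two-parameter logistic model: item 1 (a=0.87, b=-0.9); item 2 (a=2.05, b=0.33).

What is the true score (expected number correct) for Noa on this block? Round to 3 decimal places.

P(θ) = 1 / (1 + exp(−a(θ − b)))
P_1 = 1/(1+e^{0.4785}) = 0.3826
P_2 = 1/(1+e^{3.6490}) = 0.0254
E[score] = 0.3826 + 0.0254 = 0.4080

0.408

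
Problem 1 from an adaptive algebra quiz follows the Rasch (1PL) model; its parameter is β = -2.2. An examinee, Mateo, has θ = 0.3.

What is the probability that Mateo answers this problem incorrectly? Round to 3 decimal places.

0.076

P(θ) = 1 / (1 + exp(−(θ − β)))
Exponent: (0.3 − (-2.2)) = 2.5000
1/(1 + e^{-2.5000}) = 0.9241
P = 0.9241
P(incorrect) = 1 − 0.9241 = 0.0759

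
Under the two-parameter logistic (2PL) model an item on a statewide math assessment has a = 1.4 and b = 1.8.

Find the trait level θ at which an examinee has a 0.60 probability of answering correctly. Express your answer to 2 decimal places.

2.09

P(θ) = 1 / (1 + exp(−a(θ − b)))
logit = ln(0.6000/0.4000) = 0.4055
θ = b + logit/(a) = 1.8 + 0.4055/1.4000 = 2.0896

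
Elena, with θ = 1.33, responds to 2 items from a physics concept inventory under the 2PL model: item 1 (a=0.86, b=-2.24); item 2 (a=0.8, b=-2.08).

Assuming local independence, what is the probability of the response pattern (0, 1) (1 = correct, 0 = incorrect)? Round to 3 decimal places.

0.042

P(θ) = 1 / (1 + exp(−a(θ − b)))
P_1 = 1/(1+e^{-3.0702}) = 0.9556
P_2 = 1/(1+e^{-2.7280}) = 0.9387
L = (1−P_1) × P_2 = 0.0444 × 0.9387 = 0.04163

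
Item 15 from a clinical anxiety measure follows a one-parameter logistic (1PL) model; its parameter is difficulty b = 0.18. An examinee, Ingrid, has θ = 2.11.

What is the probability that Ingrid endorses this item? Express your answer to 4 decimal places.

0.8732

P(θ) = 1 / (1 + exp(−(θ − b)))
Exponent: (2.11 − 0.18) = 1.9300
1/(1 + e^{-1.9300}) = 0.8732
P = 0.8732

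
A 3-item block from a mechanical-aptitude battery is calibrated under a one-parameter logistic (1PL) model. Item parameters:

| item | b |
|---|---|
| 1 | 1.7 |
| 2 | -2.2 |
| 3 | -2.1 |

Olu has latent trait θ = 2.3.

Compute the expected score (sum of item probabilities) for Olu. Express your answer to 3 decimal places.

P(θ) = 1 / (1 + exp(−(θ − b)))
P_1 = 1/(1+e^{-0.6000}) = 0.6457
P_2 = 1/(1+e^{-4.5000}) = 0.9890
P_3 = 1/(1+e^{-4.4000}) = 0.9879
E[score] = 0.6457 + 0.9890 + 0.9879 = 2.6225

2.623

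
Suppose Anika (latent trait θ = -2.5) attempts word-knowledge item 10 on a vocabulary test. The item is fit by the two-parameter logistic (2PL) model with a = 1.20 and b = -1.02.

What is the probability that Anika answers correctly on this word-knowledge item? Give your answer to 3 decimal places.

P(θ) = 1 / (1 + exp(−a(θ − b)))
Exponent: 1.20 × (-2.5 − (-1.02)) = -1.7760
1/(1 + e^{1.7760}) = 0.1448

0.145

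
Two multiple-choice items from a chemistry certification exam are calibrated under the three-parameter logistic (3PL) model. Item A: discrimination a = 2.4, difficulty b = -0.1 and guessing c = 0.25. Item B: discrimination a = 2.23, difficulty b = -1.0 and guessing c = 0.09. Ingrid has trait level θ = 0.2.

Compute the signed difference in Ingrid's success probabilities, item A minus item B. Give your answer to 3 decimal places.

-0.187

P(θ) = c + (1 − c) · 1 / (1 + exp(−a(θ − b)))
P_A = 0.7545
P_B = 0.9414
P_A − P_B = -0.1869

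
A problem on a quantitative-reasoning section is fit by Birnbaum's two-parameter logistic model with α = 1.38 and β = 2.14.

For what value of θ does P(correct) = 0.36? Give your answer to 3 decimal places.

1.723

P(θ) = 1 / (1 + exp(−α(θ − β)))
logit = ln(0.3600/0.6400) = -0.5754
θ = β + logit/(α) = 2.14 + (-0.5754)/1.3800 = 1.7231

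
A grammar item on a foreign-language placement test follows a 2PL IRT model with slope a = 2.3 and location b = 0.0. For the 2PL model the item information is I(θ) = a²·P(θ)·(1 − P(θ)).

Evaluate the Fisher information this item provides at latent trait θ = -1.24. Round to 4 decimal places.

P = 1/(1+e^{2.8520}) = 0.0546
P(1−P) = 0.0546 × 0.9454 = 0.0516
I = a² × P(1−P) = 2.3² × 0.0516 = 0.27296

0.2730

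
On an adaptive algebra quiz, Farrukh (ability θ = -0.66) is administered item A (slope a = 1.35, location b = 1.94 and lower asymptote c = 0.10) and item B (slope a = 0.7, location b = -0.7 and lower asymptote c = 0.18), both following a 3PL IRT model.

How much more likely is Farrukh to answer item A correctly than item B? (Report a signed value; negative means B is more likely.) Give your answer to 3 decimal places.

P(θ) = c + (1 − c) · 1 / (1 + exp(−a(θ − b)))
P_A = 0.1261
P_B = 0.5957
P_A − P_B = -0.4696

-0.470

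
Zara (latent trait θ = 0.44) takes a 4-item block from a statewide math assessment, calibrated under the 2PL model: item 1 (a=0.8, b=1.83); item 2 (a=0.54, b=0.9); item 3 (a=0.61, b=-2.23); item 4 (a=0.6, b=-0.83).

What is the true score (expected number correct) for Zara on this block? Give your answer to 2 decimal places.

P(θ) = 1 / (1 + exp(−a(θ − b)))
P_1 = 1/(1+e^{1.1120}) = 0.2475
P_2 = 1/(1+e^{0.2484}) = 0.4382
P_3 = 1/(1+e^{-1.6287}) = 0.8360
P_4 = 1/(1+e^{-0.7620}) = 0.6818
E[score] = 0.2475 + 0.4382 + 0.8360 + 0.6818 = 2.2035

2.20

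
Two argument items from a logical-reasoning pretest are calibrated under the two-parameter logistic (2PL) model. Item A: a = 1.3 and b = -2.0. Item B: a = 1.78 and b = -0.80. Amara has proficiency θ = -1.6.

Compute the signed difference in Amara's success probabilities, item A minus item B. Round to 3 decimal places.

0.433

P(θ) = 1 / (1 + exp(−a(θ − b)))
P_A = 0.6271
P_B = 0.1940
P_A − P_B = 0.4331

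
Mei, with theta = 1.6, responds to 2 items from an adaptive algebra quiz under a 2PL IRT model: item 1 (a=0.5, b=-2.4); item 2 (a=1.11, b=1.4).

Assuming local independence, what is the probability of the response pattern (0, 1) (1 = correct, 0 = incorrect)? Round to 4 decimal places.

0.0662

P(theta) = 1 / (1 + exp(−a(theta − b)))
P_1 = 1/(1+e^{-2.0000}) = 0.8808
P_2 = 1/(1+e^{-0.2220}) = 0.5553
L = (1−P_1) × P_2 = 0.1192 × 0.5553 = 0.06619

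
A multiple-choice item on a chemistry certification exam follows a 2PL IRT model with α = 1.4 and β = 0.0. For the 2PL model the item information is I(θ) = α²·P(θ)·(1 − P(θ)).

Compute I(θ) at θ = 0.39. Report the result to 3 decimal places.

0.455

P = 1/(1+e^{-0.5460}) = 0.6332
P(1−P) = 0.6332 × 0.3668 = 0.2323
I = α² × P(1−P) = 1.4² × 0.2323 = 0.45522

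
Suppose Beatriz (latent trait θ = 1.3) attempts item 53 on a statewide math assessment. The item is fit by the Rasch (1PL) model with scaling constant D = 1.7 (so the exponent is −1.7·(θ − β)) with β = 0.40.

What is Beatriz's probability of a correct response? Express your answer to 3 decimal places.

0.822

P(θ) = 1 / (1 + exp(−D·(θ − β)))
Exponent: 1.7 × (1.3 − 0.40) = 1.5300
1/(1 + e^{-1.5300}) = 0.8220
P = 0.8220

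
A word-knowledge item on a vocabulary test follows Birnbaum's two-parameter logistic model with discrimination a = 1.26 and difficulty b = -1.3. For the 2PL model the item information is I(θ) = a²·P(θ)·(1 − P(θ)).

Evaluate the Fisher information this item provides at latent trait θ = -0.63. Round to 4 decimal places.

P = 1/(1+e^{-0.8442}) = 0.6993
P(1−P) = 0.6993 × 0.3007 = 0.2103
I = a² × P(1−P) = 1.26² × 0.2103 = 0.33381

0.3338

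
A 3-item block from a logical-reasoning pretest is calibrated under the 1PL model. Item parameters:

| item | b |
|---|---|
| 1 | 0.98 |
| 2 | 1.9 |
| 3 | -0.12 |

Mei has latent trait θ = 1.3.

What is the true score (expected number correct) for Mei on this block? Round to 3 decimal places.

P(θ) = 1 / (1 + exp(−(θ − b)))
P_1 = 1/(1+e^{-0.3200}) = 0.5793
P_2 = 1/(1+e^{0.6000}) = 0.3543
P_3 = 1/(1+e^{-1.4200}) = 0.8053
E[score] = 0.5793 + 0.3543 + 0.8053 = 1.7390

1.739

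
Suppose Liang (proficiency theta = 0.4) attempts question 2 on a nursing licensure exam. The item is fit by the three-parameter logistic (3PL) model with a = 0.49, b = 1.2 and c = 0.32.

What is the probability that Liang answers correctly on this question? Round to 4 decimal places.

P(theta) = c + (1 − c) · 1 / (1 + exp(−a(theta − b)))
Exponent: 0.49 × (0.4 − 1.2) = -0.3920
1/(1 + e^{0.3920}) = 0.4032
P = 0.32 + 0.68 × 0.4032 = 0.5942

0.5942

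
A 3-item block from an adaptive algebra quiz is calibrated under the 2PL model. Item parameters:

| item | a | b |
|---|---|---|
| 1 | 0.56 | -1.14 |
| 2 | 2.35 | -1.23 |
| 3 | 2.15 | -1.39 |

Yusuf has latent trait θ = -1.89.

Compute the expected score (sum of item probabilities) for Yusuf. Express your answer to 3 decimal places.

P(θ) = 1 / (1 + exp(−a(θ − b)))
P_1 = 1/(1+e^{0.4200}) = 0.3965
P_2 = 1/(1+e^{1.5510}) = 0.1749
P_3 = 1/(1+e^{1.0750}) = 0.2545
E[score] = 0.3965 + 0.1749 + 0.2545 = 0.8259

0.826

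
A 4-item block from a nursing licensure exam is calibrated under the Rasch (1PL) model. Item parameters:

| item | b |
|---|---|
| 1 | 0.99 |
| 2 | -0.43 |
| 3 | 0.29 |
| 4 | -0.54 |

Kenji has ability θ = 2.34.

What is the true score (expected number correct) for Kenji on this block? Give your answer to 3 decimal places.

3.568

P(θ) = 1 / (1 + exp(−(θ − b)))
P_1 = 1/(1+e^{-1.3500}) = 0.7941
P_2 = 1/(1+e^{-2.7700}) = 0.9410
P_3 = 1/(1+e^{-2.0500}) = 0.8859
P_4 = 1/(1+e^{-2.8800}) = 0.9468
E[score] = 0.7941 + 0.9410 + 0.8859 + 0.9468 = 3.5680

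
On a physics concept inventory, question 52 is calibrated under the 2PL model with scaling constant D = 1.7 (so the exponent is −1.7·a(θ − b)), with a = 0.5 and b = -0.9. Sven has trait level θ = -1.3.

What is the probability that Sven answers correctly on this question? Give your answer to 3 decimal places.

P(θ) = 1 / (1 + exp(−D·a(θ − b)))
Exponent: 1.7 × 0.5 × (-1.3 − (-0.9)) = -0.3400
1/(1 + e^{0.3400}) = 0.4158
P = 0.4158

0.416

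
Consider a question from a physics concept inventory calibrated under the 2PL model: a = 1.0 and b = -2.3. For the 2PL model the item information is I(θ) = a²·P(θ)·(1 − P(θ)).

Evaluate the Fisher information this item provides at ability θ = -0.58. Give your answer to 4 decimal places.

0.1288

P = 1/(1+e^{-1.7200}) = 0.8481
P(1−P) = 0.8481 × 0.1519 = 0.1288
I = a² × P(1−P) = 1.0² × 0.1288 = 0.12881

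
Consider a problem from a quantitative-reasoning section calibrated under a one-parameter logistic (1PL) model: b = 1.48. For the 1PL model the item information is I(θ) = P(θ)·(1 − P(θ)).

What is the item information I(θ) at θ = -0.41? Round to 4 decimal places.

P = 1/(1+e^{1.8900}) = 0.1312
P(1−P) = 0.1312 × 0.8688 = 0.1140
I = P(1−P) = 0.11402

0.1140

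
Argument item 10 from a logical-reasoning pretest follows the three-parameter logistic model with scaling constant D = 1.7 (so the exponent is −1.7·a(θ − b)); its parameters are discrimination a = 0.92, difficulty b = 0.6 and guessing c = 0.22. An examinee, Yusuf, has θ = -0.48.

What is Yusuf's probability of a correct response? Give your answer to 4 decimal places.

0.3416

P(θ) = c + (1 − c) · 1 / (1 + exp(−D·a(θ − b)))
Exponent: 1.7 × 0.92 × (-0.48 − 0.6) = -1.6891
1/(1 + e^{1.6891}) = 0.1559
P = 0.22 + 0.78 × 0.1559 = 0.3416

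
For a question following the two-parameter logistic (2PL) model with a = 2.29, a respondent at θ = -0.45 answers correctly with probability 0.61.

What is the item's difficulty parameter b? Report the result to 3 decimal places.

P(θ) = 1 / (1 + exp(−a(θ − b)))
logit(0.61) = ln(0.61/0.39) = 0.4473
b = θ − logit/(a) = -0.45 − 0.4473/2.2900 = -0.6453

-0.645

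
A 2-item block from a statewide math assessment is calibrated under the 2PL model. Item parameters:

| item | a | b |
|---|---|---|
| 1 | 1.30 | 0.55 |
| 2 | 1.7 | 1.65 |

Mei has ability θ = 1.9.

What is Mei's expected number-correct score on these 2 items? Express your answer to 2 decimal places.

P(θ) = 1 / (1 + exp(−a(θ − b)))
P_1 = 1/(1+e^{-1.7550}) = 0.8526
P_2 = 1/(1+e^{-0.4250}) = 0.6047
E[score] = 0.8526 + 0.6047 = 1.4573

1.46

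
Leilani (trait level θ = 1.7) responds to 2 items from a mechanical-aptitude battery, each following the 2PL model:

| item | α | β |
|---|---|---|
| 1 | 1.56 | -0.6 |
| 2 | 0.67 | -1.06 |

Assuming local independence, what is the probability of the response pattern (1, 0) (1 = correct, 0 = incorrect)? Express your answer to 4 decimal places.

0.1323

P(θ) = 1 / (1 + exp(−α(θ − β)))
P_1 = 1/(1+e^{-3.5880}) = 0.9731
P_2 = 1/(1+e^{-1.8492}) = 0.8640
L = P_1 × (1−P_2) = 0.9731 × 0.1360 = 0.13231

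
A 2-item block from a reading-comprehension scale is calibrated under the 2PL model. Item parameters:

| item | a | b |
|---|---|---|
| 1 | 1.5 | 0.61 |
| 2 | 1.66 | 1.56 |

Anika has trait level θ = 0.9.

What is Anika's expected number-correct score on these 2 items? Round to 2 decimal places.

P(θ) = 1 / (1 + exp(−a(θ − b)))
P_1 = 1/(1+e^{-0.4350}) = 0.6071
P_2 = 1/(1+e^{1.0956}) = 0.2506
E[score] = 0.6071 + 0.2506 = 0.8576

0.86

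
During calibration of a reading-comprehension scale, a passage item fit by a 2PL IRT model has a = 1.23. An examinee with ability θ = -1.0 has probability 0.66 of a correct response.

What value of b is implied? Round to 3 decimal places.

-1.539

P(θ) = 1 / (1 + exp(−a(θ − b)))
logit(0.66) = ln(0.66/0.34) = 0.6633
b = θ − logit/(a) = -1.0 − 0.6633/1.2300 = -1.5393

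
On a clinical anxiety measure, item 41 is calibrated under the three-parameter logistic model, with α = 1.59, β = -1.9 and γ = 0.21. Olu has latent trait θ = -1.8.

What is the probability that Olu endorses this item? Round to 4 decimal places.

P(θ) = γ + (1 − γ) · 1 / (1 + exp(−α(θ − β)))
Exponent: 1.59 × (-1.8 − (-1.9)) = 0.1590
1/(1 + e^{-0.1590}) = 0.5397
P = 0.21 + 0.79 × 0.5397 = 0.6363

0.6363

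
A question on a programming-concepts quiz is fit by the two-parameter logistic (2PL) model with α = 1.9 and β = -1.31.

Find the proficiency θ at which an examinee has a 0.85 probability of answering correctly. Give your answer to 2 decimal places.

P(θ) = 1 / (1 + exp(−α(θ − β)))
logit = ln(0.8500/0.1500) = 1.7346
θ = β + logit/(α) = -1.31 + 1.7346/1.9000 = -0.3971

-0.40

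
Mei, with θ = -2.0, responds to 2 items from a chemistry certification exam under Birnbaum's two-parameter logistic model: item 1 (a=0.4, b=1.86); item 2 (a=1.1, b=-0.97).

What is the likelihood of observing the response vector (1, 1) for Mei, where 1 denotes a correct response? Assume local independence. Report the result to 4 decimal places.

P(θ) = 1 / (1 + exp(−a(θ − b)))
P_1 = 1/(1+e^{1.5440}) = 0.1760
P_2 = 1/(1+e^{1.1330}) = 0.2436
L = P_1 × P_2 = 0.1760 × 0.2436 = 0.04286

0.0429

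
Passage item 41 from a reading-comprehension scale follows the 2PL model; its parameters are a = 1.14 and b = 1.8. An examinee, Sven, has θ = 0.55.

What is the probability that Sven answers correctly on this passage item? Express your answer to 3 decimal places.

P(θ) = 1 / (1 + exp(−a(θ − b)))
Exponent: 1.14 × (0.55 − 1.8) = -1.4250
1/(1 + e^{1.4250}) = 0.1939

0.194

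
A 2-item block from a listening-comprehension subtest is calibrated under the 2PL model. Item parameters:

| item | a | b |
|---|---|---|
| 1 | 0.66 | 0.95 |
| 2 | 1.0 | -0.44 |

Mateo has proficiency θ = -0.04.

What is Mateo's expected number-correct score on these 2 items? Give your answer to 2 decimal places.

P(θ) = 1 / (1 + exp(−a(θ − b)))
P_1 = 1/(1+e^{0.6534}) = 0.3422
P_2 = 1/(1+e^{-0.4000}) = 0.5987
E[score] = 0.3422 + 0.5987 = 0.9409

0.94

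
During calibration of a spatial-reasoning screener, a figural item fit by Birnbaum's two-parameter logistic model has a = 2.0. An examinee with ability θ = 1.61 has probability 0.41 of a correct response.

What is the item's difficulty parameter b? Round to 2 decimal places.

P(θ) = 1 / (1 + exp(−a(θ − b)))
logit(0.41) = ln(0.41/0.59) = -0.3640
b = θ − logit/(a) = 1.61 − (-0.3640)/2.0000 = 1.7920

1.79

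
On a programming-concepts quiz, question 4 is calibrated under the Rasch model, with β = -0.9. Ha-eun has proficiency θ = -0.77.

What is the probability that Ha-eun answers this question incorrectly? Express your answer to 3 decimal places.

P(θ) = 1 / (1 + exp(−(θ − β)))
Exponent: (-0.77 − (-0.9)) = 0.1300
1/(1 + e^{-0.1300}) = 0.5325
P = 0.5325
P(incorrect) = 1 − 0.5325 = 0.4675

0.468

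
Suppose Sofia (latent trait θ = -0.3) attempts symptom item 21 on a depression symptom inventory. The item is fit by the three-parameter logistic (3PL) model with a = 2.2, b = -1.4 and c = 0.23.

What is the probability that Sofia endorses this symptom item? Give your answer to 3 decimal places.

P(θ) = c + (1 − c) · 1 / (1 + exp(−a(θ − b)))
Exponent: 2.2 × (-0.3 − (-1.4)) = 2.4200
1/(1 + e^{-2.4200}) = 0.9183
P = 0.23 + 0.77 × 0.9183 = 0.9371

0.937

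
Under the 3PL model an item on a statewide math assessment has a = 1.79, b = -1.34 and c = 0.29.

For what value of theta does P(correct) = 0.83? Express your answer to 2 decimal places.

-0.69

P(theta) = c + (1 − c) · 1 / (1 + exp(−a(theta − b)))
Remove guessing floor: (0.83 − 0.29)/(1 − 0.29) = 0.7606
logit = ln(0.7606/0.2394) = 1.1558
theta = b + logit/(a) = -1.34 + 1.1558/1.7900 = -0.6943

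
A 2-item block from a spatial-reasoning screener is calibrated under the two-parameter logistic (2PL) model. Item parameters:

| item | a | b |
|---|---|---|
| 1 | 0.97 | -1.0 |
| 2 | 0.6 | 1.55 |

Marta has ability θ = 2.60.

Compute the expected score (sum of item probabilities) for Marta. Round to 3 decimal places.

P(θ) = 1 / (1 + exp(−a(θ − b)))
P_1 = 1/(1+e^{-3.4920}) = 0.9705
P_2 = 1/(1+e^{-0.6300}) = 0.6525
E[score] = 0.9705 + 0.6525 = 1.6229

1.623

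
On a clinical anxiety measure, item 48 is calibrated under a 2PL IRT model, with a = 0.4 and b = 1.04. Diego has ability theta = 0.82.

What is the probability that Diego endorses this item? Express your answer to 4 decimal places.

P(theta) = 1 / (1 + exp(−a(theta − b)))
Exponent: 0.4 × (0.82 − 1.04) = -0.0880
1/(1 + e^{0.0880}) = 0.4780

0.4780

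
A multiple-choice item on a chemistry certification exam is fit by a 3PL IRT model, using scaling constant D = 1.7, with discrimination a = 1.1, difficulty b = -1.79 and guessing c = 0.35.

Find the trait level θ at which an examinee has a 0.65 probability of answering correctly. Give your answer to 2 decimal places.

-1.87

P(θ) = c + (1 − c) · 1 / (1 + exp(−D·a(θ − b)))
Remove guessing floor: (0.65 − 0.35)/(1 − 0.35) = 0.4615
logit = ln(0.4615/0.5385) = -0.1542
θ = b + logit/(1.7·a) = -1.79 + (-0.1542)/1.8700 = -1.8724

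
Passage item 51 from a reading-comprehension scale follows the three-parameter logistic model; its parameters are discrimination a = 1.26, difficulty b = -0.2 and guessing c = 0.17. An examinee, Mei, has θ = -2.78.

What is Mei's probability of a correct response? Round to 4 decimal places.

0.2010

P(θ) = c + (1 − c) · 1 / (1 + exp(−a(θ − b)))
Exponent: 1.26 × (-2.78 − (-0.2)) = -3.2508
1/(1 + e^{3.2508}) = 0.0373
P = 0.17 + 0.83 × 0.0373 = 0.2010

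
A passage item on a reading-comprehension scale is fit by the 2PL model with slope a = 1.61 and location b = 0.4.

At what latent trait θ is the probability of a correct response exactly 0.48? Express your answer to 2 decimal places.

P(θ) = 1 / (1 + exp(−a(θ − b)))
logit = ln(0.4800/0.5200) = -0.0800
θ = b + logit/(a) = 0.4 + (-0.0800)/1.6100 = 0.3503

0.35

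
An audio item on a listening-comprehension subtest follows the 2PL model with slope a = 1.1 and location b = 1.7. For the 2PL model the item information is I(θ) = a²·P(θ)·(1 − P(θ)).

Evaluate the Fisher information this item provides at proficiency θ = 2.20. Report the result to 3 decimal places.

0.281

P = 1/(1+e^{-0.5500}) = 0.6341
P(1−P) = 0.6341 × 0.3659 = 0.2320
I = a² × P(1−P) = 1.1² × 0.2320 = 0.28073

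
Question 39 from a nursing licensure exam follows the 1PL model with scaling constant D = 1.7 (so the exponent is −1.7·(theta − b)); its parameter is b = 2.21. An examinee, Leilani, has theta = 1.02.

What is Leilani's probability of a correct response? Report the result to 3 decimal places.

P(theta) = 1 / (1 + exp(−D·(theta − b)))
Exponent: 1.7 × (1.02 − 2.21) = -2.0230
1/(1 + e^{2.0230}) = 0.1168
P = 0.1168

0.117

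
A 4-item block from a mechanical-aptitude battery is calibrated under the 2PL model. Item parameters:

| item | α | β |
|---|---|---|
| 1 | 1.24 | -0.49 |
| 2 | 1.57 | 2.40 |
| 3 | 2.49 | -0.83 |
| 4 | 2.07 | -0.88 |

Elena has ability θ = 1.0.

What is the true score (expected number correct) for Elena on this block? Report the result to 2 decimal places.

2.93

P(θ) = 1 / (1 + exp(−α(θ − β)))
P_1 = 1/(1+e^{-1.8476}) = 0.8638
P_2 = 1/(1+e^{2.1980}) = 0.0999
P_3 = 1/(1+e^{-4.5567}) = 0.9896
P_4 = 1/(1+e^{-3.8916}) = 0.9800
E[score] = 0.8638 + 0.0999 + 0.9896 + 0.9800 = 2.9334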